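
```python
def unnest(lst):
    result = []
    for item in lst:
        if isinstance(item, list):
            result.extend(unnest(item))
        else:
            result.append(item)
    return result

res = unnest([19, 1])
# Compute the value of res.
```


unnest([19, 1])
Processing each element:
  19 is not a list -> append 19
  1 is not a list -> append 1
= [19, 1]


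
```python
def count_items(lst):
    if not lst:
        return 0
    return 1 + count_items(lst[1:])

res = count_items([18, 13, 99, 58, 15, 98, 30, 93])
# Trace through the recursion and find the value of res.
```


count_items([18, 13, 99, 58, 15, 98, 30, 93])
= 1 + count_items([13, 99, 58, 15, 98, 30, 93])
= 1 + 1 + count_items([99, 58, 15, 98, 30, 93])
= 1 + 1 + 1 + count_items([58, 15, 98, 30, 93])
= 1 + 1 + 1 + 1 + count_items([15, 98, 30, 93])
= 1 + 1 + 1 + 1 + 1 + count_items([98, 30, 93])
= 1 + 1 + 1 + 1 + 1 + 1 + count_items([30, 93])
= 1 + 1 + 1 + 1 + 1 + 1 + 1 + count_items([93])
= 1 + 1 + 1 + 1 + 1 + 1 + 1 + 1 + count_items([])
= 1 + 1 + 1 + 1 + 1 + 1 + 1 + 1 + 0
= 8


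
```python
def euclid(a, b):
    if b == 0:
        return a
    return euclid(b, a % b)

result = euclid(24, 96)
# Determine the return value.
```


euclid(24, 96)
= euclid(96, 24 % 96) = euclid(96, 24)
= euclid(24, 96 % 24) = euclid(24, 0)
b == 0, return a = 24


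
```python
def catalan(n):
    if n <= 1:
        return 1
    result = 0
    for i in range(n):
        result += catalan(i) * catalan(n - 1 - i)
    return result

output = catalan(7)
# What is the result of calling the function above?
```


catalan(7)
= sum of catalan(i) * catalan(7-1-i) for i in 0..6
First compute sub-values bottom-up:
  catalan(0) = 1, catalan(1) = 1
  catalan(2) = 1*1 + 1*1 = 2
  catalan(3) = 1*2 + 1*1 + 2*1 = 5
  catalan(4) = 1*5 + 1*2 + 2*1 + 5*1 = 14
  catalan(5) = 1*14 + 1*5 + 2*2 + 5*1 + 14*1 = 42
  catalan(6) = 1*42 + 1*14 + 2*5 + 5*2 + 14*1 + 42*1 = 132
Now catalan(7):
  catalan(0)*catalan(6) = 1*132 = 132
  catalan(1)*catalan(5) = 1*42 = 42
  catalan(2)*catalan(4) = 2*14 = 28
  catalan(3)*catalan(3) = 5*5 = 25
  catalan(4)*catalan(2) = 14*2 = 28
  catalan(5)*catalan(1) = 42*1 = 42
  catalan(6)*catalan(0) = 132*1 = 132
= 132 + 42 + 28 + 25 + 28 + 42 + 132
= 429


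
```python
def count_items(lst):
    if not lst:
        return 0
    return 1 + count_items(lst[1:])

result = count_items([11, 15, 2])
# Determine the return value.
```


count_items([11, 15, 2])
= 1 + count_items([15, 2])
= 1 + 1 + count_items([2])
= 1 + 1 + 1 + count_items([])
= 1 + 1 + 1 + 0
= 3


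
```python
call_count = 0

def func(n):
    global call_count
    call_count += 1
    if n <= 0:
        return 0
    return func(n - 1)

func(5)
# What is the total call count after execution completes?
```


func(5) calls func(4) calls ... calls func(0)
Total calls: 5 + 1 (for base case) = 6


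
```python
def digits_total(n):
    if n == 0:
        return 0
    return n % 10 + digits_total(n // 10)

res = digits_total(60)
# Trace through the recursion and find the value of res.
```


digits_total(60)
= 0 + digits_total(6)
= 0 + 6 + digits_total(0)
= 0 + 6 + 0
= 6


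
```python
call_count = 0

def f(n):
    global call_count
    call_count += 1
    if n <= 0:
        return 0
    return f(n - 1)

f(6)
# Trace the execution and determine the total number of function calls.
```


f(6) calls f(5) calls ... calls f(0)
Total calls: 6 + 1 (for base case) = 7


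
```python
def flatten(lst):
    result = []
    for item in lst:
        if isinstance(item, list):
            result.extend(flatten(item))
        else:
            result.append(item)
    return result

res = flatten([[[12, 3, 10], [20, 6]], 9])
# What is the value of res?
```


flatten([[[12, 3, 10], [20, 6]], 9])
Processing each element:
  [[12, 3, 10], [20, 6]] is a list -> flatten recursively -> [12, 3, 10, 20, 6]
  9 is not a list -> append 9
= [12, 3, 10, 20, 6, 9]


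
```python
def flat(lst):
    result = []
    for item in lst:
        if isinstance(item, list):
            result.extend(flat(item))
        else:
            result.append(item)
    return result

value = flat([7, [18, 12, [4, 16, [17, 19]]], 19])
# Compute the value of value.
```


flat([7, [18, 12, [4, 16, [17, 19]]], 19])
Processing each element:
  7 is not a list -> append 7
  [18, 12, [4, 16, [17, 19]]] is a list -> flat recursively -> [18, 12, 4, 16, 17, 19]
  19 is not a list -> append 19
= [7, 18, 12, 4, 16, 17, 19, 19]


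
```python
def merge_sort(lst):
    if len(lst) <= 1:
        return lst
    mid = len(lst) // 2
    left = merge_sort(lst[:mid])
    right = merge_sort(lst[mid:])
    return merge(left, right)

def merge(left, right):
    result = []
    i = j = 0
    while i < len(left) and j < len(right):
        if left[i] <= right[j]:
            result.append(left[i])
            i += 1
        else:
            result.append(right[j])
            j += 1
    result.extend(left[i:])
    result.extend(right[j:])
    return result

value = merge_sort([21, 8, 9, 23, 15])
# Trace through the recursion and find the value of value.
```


merge_sort([21, 8, 9, 23, 15])
Split into [21, 8] and [9, 23, 15]
Left sorted: [8, 21]
Right sorted: [9, 15, 23]
Merge [8, 21] and [9, 15, 23]
= [8, 9, 15, 21, 23]


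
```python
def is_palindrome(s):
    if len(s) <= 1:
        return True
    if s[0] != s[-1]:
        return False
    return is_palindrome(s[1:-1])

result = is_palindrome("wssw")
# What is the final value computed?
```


is_palindrome("wssw")
"wssw": s[0]='w' == s[-1]='w' -> is_palindrome("ss")
"ss": s[0]='s' == s[-1]='s' -> is_palindrome("")
"": len <= 1 -> True
= True


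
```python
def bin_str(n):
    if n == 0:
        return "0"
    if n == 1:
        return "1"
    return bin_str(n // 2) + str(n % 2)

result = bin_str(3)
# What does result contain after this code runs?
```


bin_str(3)
= bin_str(1) + "1"
= "1" + "1"
= "11"


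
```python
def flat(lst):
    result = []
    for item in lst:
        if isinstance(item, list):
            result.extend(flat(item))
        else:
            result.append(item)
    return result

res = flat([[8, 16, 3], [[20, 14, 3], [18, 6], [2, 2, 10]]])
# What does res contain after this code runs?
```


flat([[8, 16, 3], [[20, 14, 3], [18, 6], [2, 2, 10]]])
Processing each element:
  [8, 16, 3] is a list -> flat recursively -> [8, 16, 3]
  [[20, 14, 3], [18, 6], [2, 2, 10]] is a list -> flat recursively -> [20, 14, 3, 18, 6, 2, 2, 10]
= [8, 16, 3, 20, 14, 3, 18, 6, 2, 2, 10]


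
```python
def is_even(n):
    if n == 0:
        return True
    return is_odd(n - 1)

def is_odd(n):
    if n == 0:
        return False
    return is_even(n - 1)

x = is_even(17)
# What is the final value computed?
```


is_even(17)
= is_odd(16)
= is_even(15)
= is_odd(14)
= is_even(13)
= is_odd(12)
= is_even(11)
= is_odd(10)
= is_even(9)
= is_odd(8)
= is_even(7)
= is_odd(6)
= is_even(5)
= is_odd(4)
= is_even(3)
= is_odd(2)
= is_even(1)
= is_odd(0)
n == 0: return False
= False


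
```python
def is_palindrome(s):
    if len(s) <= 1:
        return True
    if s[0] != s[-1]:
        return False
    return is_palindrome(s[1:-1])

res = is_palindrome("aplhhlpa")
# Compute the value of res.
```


is_palindrome("aplhhlpa")
"aplhhlpa": s[0]='a' == s[-1]='a' -> is_palindrome("plhhlp")
"plhhlp": s[0]='p' == s[-1]='p' -> is_palindrome("lhhl")
"lhhl": s[0]='l' == s[-1]='l' -> is_palindrome("hh")
"hh": s[0]='h' == s[-1]='h' -> is_palindrome("")
"": len <= 1 -> True
= True


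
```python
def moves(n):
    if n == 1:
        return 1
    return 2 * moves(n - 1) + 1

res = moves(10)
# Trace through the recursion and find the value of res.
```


moves(10)
= 2 * moves(9) + 1
= 2 * (2 * moves(8) + 1) + 1
= 2 * (2 * (2 * moves(7) + 1) + 1) + 1
= 2 * (2 * (2 * (2 * moves(6) + 1) + 1) + 1) + 1
= 2 * (2 * (2 * (2 * (2 * moves(5) + 1) + 1) + 1) + 1) + 1
= 2 * (2 * (2 * (2 * (2 * (2 * moves(4) + 1) + 1) + 1) + 1) + 1) + 1
= 2 * (2 * (2 * (2 * (2 * (2 * (2 * moves(3) + 1) + 1) + 1) + 1) + 1) + 1) + 1
= 2 * (2 * (2 * (2 * (2 * (2 * (2 * (2 * moves(2) + 1) + 1) + 1) + 1) + 1) + 1) + 1) + 1
= 2 * (2 * (2 * (2 * (2 * (2 * (2 * (2 * (2 * moves(1) + 1) + 1) + 1) + 1) + 1) + 1) + 1) + 1) + 1
Now compute bottom-up:
moves(1) = 1
moves(2) = 2 * 1 + 1 = 3
moves(3) = 2 * 3 + 1 = 7
moves(4) = 2 * 7 + 1 = 15
moves(5) = 2 * 15 + 1 = 31
moves(6) = 2 * 31 + 1 = 63
moves(7) = 2 * 63 + 1 = 127
moves(8) = 2 * 127 + 1 = 255
moves(9) = 2 * 255 + 1 = 511
moves(10) = 2 * 511 + 1 = 1023
= 1023


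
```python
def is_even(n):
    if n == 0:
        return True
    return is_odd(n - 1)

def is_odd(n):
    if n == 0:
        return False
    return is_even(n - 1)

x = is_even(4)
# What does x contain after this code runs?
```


is_even(4)
= is_odd(3)
= is_even(2)
= is_odd(1)
= is_even(0)
n == 0: return True
= True


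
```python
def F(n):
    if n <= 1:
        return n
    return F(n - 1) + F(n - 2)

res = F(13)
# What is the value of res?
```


F(13)
= F(12) + F(11)
= (F(11) + F(10)) + F(11)
Computing bottom-up: F(0)=0, F(1)=1, F(2)=1, F(3)=2, F(4)=3, F(5)=5, F(6)=8, F(7)=13, F(8)=21, F(9)=34, F(10)=55, F(11)=89, F(12)=144, F(13)=233
= 233


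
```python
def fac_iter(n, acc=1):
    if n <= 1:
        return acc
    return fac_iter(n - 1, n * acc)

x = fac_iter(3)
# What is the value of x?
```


fac_iter(3, 1)
= fac_iter(2, 3 * 1) = fac_iter(2, 3)
= fac_iter(1, 2 * 3) = fac_iter(1, 6)
n <= 1, return acc = 6


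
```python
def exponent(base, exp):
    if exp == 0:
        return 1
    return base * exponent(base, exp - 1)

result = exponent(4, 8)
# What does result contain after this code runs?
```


exponent(4, 8)
= 4 * exponent(4, 7)
= 4 * 4 * exponent(4, 6)
= 4 * 4 * 4 * exponent(4, 5)
= 4 * 4 * 4 * 4 * exponent(4, 4)
= 4 * 4 * 4 * 4 * 4 * exponent(4, 3)
= 4 * 4 * 4 * 4 * 4 * 4 * exponent(4, 2)
= 4 * 4 * 4 * 4 * 4 * 4 * 4 * exponent(4, 1)
= 4 * 4 * 4 * 4 * 4 * 4 * 4 * 4 * exponent(4, 0)
= 4 * 4 * 4 * 4 * 4 * 4 * 4 * 4 * 1
= 65536


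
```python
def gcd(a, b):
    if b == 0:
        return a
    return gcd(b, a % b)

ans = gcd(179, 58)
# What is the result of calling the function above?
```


gcd(179, 58)
= gcd(58, 179 % 58) = gcd(58, 5)
= gcd(5, 58 % 5) = gcd(5, 3)
= gcd(3, 5 % 3) = gcd(3, 2)
= gcd(2, 3 % 2) = gcd(2, 1)
= gcd(1, 2 % 1) = gcd(1, 0)
b == 0, return a = 1


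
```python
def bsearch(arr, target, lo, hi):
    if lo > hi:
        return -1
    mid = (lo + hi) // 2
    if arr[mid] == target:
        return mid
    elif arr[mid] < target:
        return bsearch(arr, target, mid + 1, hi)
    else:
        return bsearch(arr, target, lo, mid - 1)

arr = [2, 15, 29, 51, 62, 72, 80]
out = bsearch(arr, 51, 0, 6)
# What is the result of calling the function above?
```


bsearch(arr, 51, 0, 6)
lo=0, hi=6, mid=3, arr[mid]=51
arr[3] == 51, found at index 3
= 3


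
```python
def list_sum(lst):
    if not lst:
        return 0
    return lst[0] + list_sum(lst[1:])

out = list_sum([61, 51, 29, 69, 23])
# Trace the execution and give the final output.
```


list_sum([61, 51, 29, 69, 23])
= 61 + list_sum([51, 29, 69, 23])
= 61 + 51 + list_sum([29, 69, 23])
= 61 + 51 + 29 + list_sum([69, 23])
= 61 + 51 + 29 + 69 + list_sum([23])
= 61 + 51 + 29 + 69 + 23 + list_sum([])
= 61 + 51 + 29 + 69 + 23 + 0
= 233


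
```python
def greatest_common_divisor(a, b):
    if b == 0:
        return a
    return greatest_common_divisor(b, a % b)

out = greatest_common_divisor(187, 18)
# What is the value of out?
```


greatest_common_divisor(187, 18)
= greatest_common_divisor(18, 187 % 18) = greatest_common_divisor(18, 7)
= greatest_common_divisor(7, 18 % 7) = greatest_common_divisor(7, 4)
= greatest_common_divisor(4, 7 % 4) = greatest_common_divisor(4, 3)
= greatest_common_divisor(3, 4 % 3) = greatest_common_divisor(3, 1)
= greatest_common_divisor(1, 3 % 1) = greatest_common_divisor(1, 0)
b == 0, return a = 1


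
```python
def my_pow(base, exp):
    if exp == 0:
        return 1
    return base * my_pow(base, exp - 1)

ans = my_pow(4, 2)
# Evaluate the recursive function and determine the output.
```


my_pow(4, 2)
= 4 * my_pow(4, 1)
= 4 * 4 * my_pow(4, 0)
= 4 * 4 * 1
= 16


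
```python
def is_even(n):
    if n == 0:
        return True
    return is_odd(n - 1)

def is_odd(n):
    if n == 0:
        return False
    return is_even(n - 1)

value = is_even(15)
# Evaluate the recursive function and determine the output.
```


is_even(15)
= is_odd(14)
= is_even(13)
= is_odd(12)
= is_even(11)
= is_odd(10)
= is_even(9)
= is_odd(8)
= is_even(7)
= is_odd(6)
= is_even(5)
= is_odd(4)
= is_even(3)
= is_odd(2)
= is_even(1)
= is_odd(0)
n == 0: return False
= False


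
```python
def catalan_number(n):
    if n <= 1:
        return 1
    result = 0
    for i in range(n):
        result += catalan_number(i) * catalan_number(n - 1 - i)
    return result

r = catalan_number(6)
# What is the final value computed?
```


catalan_number(6)
= sum of catalan_number(i) * catalan_number(6-1-i) for i in 0..5
First compute sub-values bottom-up:
  catalan_number(0) = 1, catalan_number(1) = 1
  catalan_number(2) = 1*1 + 1*1 = 2
  catalan_number(3) = 1*2 + 1*1 + 2*1 = 5
  catalan_number(4) = 1*5 + 1*2 + 2*1 + 5*1 = 14
  catalan_number(5) = 1*14 + 1*5 + 2*2 + 5*1 + 14*1 = 42
Now catalan_number(6):
  catalan_number(0)*catalan_number(5) = 1*42 = 42
  catalan_number(1)*catalan_number(4) = 1*14 = 14
  catalan_number(2)*catalan_number(3) = 2*5 = 10
  catalan_number(3)*catalan_number(2) = 5*2 = 10
  catalan_number(4)*catalan_number(1) = 14*1 = 14
  catalan_number(5)*catalan_number(0) = 42*1 = 42
= 42 + 14 + 10 + 10 + 14 + 42
= 132


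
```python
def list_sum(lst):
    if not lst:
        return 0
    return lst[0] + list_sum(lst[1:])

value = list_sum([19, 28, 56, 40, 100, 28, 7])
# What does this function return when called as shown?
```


list_sum([19, 28, 56, 40, 100, 28, 7])
= 19 + list_sum([28, 56, 40, 100, 28, 7])
= 19 + 28 + list_sum([56, 40, 100, 28, 7])
= 19 + 28 + 56 + list_sum([40, 100, 28, 7])
= 19 + 28 + 56 + 40 + list_sum([100, 28, 7])
= 19 + 28 + 56 + 40 + 100 + list_sum([28, 7])
= 19 + 28 + 56 + 40 + 100 + 28 + list_sum([7])
= 19 + 28 + 56 + 40 + 100 + 28 + 7 + list_sum([])
= 19 + 28 + 56 + 40 + 100 + 28 + 7 + 0
= 278


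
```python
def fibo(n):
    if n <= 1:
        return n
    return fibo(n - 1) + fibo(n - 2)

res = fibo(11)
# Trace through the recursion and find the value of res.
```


fibo(11)
= fibo(10) + fibo(9)
= (fibo(9) + fibo(8)) + fibo(9)
Computing bottom-up: fibo(0)=0, fibo(1)=1, fibo(2)=1, fibo(3)=2, fibo(4)=3, fibo(5)=5, fibo(6)=8, fibo(7)=13, fibo(8)=21, fibo(9)=34, fibo(10)=55, fibo(11)=89
= 89


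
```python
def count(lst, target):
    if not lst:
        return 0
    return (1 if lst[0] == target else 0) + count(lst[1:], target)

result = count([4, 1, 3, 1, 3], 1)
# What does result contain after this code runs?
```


count([4, 1, 3, 1, 3], 1)
lst[0]=4 != 1: 0 + count([1, 3, 1, 3], 1)
lst[0]=1 == 1: 1 + count([3, 1, 3], 1)
lst[0]=3 != 1: 0 + count([1, 3], 1)
lst[0]=1 == 1: 1 + count([3], 1)
lst[0]=3 != 1: 0 + count([], 1)
= 2


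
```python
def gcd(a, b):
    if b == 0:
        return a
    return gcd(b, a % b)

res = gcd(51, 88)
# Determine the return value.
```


gcd(51, 88)
= gcd(88, 51 % 88) = gcd(88, 51)
= gcd(51, 88 % 51) = gcd(51, 37)
= gcd(37, 51 % 37) = gcd(37, 14)
= gcd(14, 37 % 14) = gcd(14, 9)
= gcd(9, 14 % 9) = gcd(9, 5)
= gcd(5, 9 % 5) = gcd(5, 4)
= gcd(4, 5 % 4) = gcd(4, 1)
= gcd(1, 4 % 1) = gcd(1, 0)
b == 0, return a = 1


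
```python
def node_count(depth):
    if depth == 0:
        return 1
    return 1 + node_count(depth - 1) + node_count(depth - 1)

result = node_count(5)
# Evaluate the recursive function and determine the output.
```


node_count(5)
= 1 + node_count(4) + node_count(4)
= 1 + 2 * node_count(4)
node_count(k) = 2^(k+1) - 1
node_count(0) = 1
node_count(1) = 3
node_count(2) = 7
node_count(3) = 15
node_count(4) = 31
node_count(5) = 2^6 - 1 = 63


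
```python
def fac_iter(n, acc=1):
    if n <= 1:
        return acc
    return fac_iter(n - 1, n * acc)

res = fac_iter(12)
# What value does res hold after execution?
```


fac_iter(12, 1)
= fac_iter(11, 12 * 1) = fac_iter(11, 12)
= fac_iter(10, 11 * 12) = fac_iter(10, 132)
= fac_iter(9, 10 * 132) = fac_iter(9, 1320)
= fac_iter(8, 9 * 1320) = fac_iter(8, 11880)
= fac_iter(7, 8 * 11880) = fac_iter(7, 95040)
= fac_iter(6, 7 * 95040) = fac_iter(6, 665280)
= fac_iter(5, 6 * 665280) = fac_iter(5, 3991680)
= fac_iter(4, 5 * 3991680) = fac_iter(4, 19958400)
= fac_iter(3, 4 * 19958400) = fac_iter(3, 79833600)
= fac_iter(2, 3 * 79833600) = fac_iter(2, 239500800)
= fac_iter(1, 2 * 239500800) = fac_iter(1, 479001600)
n <= 1, return acc = 479001600


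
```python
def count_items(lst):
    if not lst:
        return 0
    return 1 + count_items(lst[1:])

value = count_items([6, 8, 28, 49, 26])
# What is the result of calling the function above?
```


count_items([6, 8, 28, 49, 26])
= 1 + count_items([8, 28, 49, 26])
= 1 + 1 + count_items([28, 49, 26])
= 1 + 1 + 1 + count_items([49, 26])
= 1 + 1 + 1 + 1 + count_items([26])
= 1 + 1 + 1 + 1 + 1 + count_items([])
= 1 + 1 + 1 + 1 + 1 + 0
= 5


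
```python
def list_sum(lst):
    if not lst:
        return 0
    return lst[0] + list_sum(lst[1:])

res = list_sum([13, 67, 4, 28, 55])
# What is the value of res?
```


list_sum([13, 67, 4, 28, 55])
= 13 + list_sum([67, 4, 28, 55])
= 13 + 67 + list_sum([4, 28, 55])
= 13 + 67 + 4 + list_sum([28, 55])
= 13 + 67 + 4 + 28 + list_sum([55])
= 13 + 67 + 4 + 28 + 55 + list_sum([])
= 13 + 67 + 4 + 28 + 55 + 0
= 167


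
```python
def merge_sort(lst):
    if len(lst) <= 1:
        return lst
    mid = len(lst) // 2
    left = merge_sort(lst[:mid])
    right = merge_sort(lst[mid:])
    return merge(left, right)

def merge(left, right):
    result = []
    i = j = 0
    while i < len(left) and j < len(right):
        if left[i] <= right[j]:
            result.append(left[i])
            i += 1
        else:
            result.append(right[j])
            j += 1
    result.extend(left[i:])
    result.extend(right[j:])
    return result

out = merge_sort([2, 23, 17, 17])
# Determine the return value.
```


merge_sort([2, 23, 17, 17])
Split into [2, 23] and [17, 17]
Left sorted: [2, 23]
Right sorted: [17, 17]
Merge [2, 23] and [17, 17]
= [2, 17, 17, 23]


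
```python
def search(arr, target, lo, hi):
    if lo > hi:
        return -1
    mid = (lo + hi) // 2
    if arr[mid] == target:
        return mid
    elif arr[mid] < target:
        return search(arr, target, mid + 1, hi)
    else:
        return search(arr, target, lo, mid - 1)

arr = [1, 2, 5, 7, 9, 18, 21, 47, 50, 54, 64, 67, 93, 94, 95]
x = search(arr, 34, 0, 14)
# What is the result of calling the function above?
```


search(arr, 34, 0, 14)
lo=0, hi=14, mid=7, arr[mid]=47
47 > 34, search left half
lo=0, hi=6, mid=3, arr[mid]=7
7 < 34, search right half
lo=4, hi=6, mid=5, arr[mid]=18
18 < 34, search right half
lo=6, hi=6, mid=6, arr[mid]=21
21 < 34, search right half
lo > hi, target not found, return -1
= -1


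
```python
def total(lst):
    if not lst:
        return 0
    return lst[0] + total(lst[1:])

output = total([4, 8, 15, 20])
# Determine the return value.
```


total([4, 8, 15, 20])
= 4 + total([8, 15, 20])
= 4 + 8 + total([15, 20])
= 4 + 8 + 15 + total([20])
= 4 + 8 + 15 + 20 + total([])
= 4 + 8 + 15 + 20 + 0
= 47


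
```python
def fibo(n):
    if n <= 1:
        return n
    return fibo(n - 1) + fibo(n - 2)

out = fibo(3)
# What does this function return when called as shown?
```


fibo(3)
= fibo(2) + fibo(1)
Computing bottom-up: fibo(0)=0, fibo(1)=1, fibo(2)=1, fibo(3)=2
= 2


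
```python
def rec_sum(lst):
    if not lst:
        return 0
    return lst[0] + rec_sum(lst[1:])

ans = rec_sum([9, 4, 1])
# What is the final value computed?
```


rec_sum([9, 4, 1])
= 9 + rec_sum([4, 1])
= 9 + 4 + rec_sum([1])
= 9 + 4 + 1 + rec_sum([])
= 9 + 4 + 1 + 0
= 14


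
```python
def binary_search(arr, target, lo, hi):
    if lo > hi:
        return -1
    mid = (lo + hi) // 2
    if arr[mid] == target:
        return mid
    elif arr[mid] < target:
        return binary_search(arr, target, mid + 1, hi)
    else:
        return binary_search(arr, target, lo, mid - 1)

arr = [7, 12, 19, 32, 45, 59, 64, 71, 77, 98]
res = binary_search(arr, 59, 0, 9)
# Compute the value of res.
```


binary_search(arr, 59, 0, 9)
lo=0, hi=9, mid=4, arr[mid]=45
45 < 59, search right half
lo=5, hi=9, mid=7, arr[mid]=71
71 > 59, search left half
lo=5, hi=6, mid=5, arr[mid]=59
arr[5] == 59, found at index 5
= 5


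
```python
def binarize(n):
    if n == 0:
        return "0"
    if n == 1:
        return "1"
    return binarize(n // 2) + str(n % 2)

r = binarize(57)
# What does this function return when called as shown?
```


binarize(57)
= binarize(28) + "1"
= binarize(14) + "0" + "1"
= binarize(7) + "0" + "0" + "1"
= binarize(3) + "1" + "0" + "0" + "1"
= binarize(1) + "1" + "1" + "0" + "0" + "1"
= "1" + "1" + "1" + "0" + "0" + "1"
= "111001"


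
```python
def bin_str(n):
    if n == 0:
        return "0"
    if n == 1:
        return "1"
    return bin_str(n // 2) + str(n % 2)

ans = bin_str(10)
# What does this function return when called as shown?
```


bin_str(10)
= bin_str(5) + "0"
= bin_str(2) + "1" + "0"
= bin_str(1) + "0" + "1" + "0"
= "1" + "0" + "1" + "0"
= "1010"


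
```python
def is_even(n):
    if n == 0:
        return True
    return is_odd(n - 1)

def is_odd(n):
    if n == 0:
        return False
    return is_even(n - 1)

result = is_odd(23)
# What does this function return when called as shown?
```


is_odd(23)
= is_even(22)
= is_odd(21)
= is_even(20)
= is_odd(19)
= is_even(18)
= is_odd(17)
= is_even(16)
= is_odd(15)
= is_even(14)
= is_odd(13)
= is_even(12)
= is_odd(11)
= is_even(10)
= is_odd(9)
= is_even(8)
= is_odd(7)
= is_even(6)
= is_odd(5)
= is_even(4)
= is_odd(3)
= is_even(2)
= is_odd(1)
= is_even(0)
n == 0: return True
= True


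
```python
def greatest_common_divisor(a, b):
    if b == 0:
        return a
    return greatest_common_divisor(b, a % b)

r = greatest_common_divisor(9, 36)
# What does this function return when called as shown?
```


greatest_common_divisor(9, 36)
= greatest_common_divisor(36, 9 % 36) = greatest_common_divisor(36, 9)
= greatest_common_divisor(9, 36 % 9) = greatest_common_divisor(9, 0)
b == 0, return a = 9


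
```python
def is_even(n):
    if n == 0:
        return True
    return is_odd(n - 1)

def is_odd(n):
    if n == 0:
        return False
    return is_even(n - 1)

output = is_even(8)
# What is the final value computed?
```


is_even(8)
= is_odd(7)
= is_even(6)
= is_odd(5)
= is_even(4)
= is_odd(3)
= is_even(2)
= is_odd(1)
= is_even(0)
n == 0: return True
= True


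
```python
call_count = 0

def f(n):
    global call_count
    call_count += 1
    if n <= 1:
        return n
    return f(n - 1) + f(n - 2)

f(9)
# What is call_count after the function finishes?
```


f(9) calls f(8) and f(7); each non-base call branches into two more.
Let C(k) = total number of calls made by f(k), including the call to f(k) itself.
Base cases: C(0) = 1, C(1) = 1
Recurrence: C(k) = 1 + C(k-1) + C(k-2)
  C(2) = 1 + C(1) + C(0) = 1 + 1 + 1 = 3
  C(3) = 1 + C(2) + C(1) = 1 + 3 + 1 = 5
  C(4) = 1 + C(3) + C(2) = 1 + 5 + 3 = 9
  C(5) = 1 + C(4) + C(3) = 1 + 9 + 5 = 15
  C(6) = 1 + C(5) + C(4) = 1 + 15 + 9 = 25
  C(7) = 1 + C(6) + C(5) = 1 + 25 + 15 = 41
  C(8) = 1 + C(7) + C(6) = 1 + 41 + 25 = 67
  C(9) = 1 + C(8) + C(7) = 1 + 67 + 41 = 109
Total calls = C(9) = 109


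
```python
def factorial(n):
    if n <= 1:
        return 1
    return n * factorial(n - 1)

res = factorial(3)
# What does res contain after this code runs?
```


factorial(3)
= 3 * factorial(2)
= 3 * 2 * factorial(1)
= 3 * 2 * 1
= 6


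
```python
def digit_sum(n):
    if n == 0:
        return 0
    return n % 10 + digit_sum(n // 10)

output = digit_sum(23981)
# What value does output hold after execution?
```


digit_sum(23981)
= 1 + digit_sum(2398)
= 1 + 8 + digit_sum(239)
= 1 + 8 + 9 + digit_sum(23)
= 1 + 8 + 9 + 3 + digit_sum(2)
= 1 + 8 + 9 + 3 + 2 + digit_sum(0)
= 1 + 8 + 9 + 3 + 2 + 0
= 23


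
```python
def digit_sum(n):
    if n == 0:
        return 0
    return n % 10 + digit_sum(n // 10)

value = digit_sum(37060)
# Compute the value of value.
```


digit_sum(37060)
= 0 + digit_sum(3706)
= 0 + 6 + digit_sum(370)
= 0 + 6 + 0 + digit_sum(37)
= 0 + 6 + 0 + 7 + digit_sum(3)
= 0 + 6 + 0 + 7 + 3 + digit_sum(0)
= 0 + 6 + 0 + 7 + 3 + 0
= 16


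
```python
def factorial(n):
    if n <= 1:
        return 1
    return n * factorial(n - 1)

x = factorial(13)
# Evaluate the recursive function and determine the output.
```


factorial(13)
= 13 * factorial(12)
= 13 * 12 * factorial(11)
= 13 * 12 * 11 * factorial(10)
= 13 * 12 * 11 * 10 * factorial(9)
= 13 * 12 * 11 * 10 * 9 * factorial(8)
= 13 * 12 * 11 * 10 * 9 * 8 * factorial(7)
= 13 * 12 * 11 * 10 * 9 * 8 * 7 * factorial(6)
= 13 * 12 * 11 * 10 * 9 * 8 * 7 * 6 * factorial(5)
= 13 * 12 * 11 * 10 * 9 * 8 * 7 * 6 * 5 * factorial(4)
= 13 * 12 * 11 * 10 * 9 * 8 * 7 * 6 * 5 * 4 * factorial(3)
= 13 * 12 * 11 * 10 * 9 * 8 * 7 * 6 * 5 * 4 * 3 * factorial(2)
= 13 * 12 * 11 * 10 * 9 * 8 * 7 * 6 * 5 * 4 * 3 * 2 * factorial(1)
= 13 * 12 * 11 * 10 * 9 * 8 * 7 * 6 * 5 * 4 * 3 * 2 * 1
= 6227020800


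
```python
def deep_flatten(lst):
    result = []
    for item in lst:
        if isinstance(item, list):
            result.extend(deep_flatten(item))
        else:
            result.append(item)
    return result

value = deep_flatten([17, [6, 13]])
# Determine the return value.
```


deep_flatten([17, [6, 13]])
Processing each element:
  17 is not a list -> append 17
  [6, 13] is a list -> deep_flatten recursively -> [6, 13]
= [17, 6, 13]


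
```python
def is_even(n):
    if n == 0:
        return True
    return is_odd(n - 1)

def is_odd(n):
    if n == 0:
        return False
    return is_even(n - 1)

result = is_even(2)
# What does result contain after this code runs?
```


is_even(2)
= is_odd(1)
= is_even(0)
n == 0: return True
= True


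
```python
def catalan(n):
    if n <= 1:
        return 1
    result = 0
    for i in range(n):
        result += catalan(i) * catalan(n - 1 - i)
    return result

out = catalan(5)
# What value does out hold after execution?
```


catalan(5)
= sum of catalan(i) * catalan(5-1-i) for i in 0..4
First compute sub-values bottom-up:
  catalan(0) = 1, catalan(1) = 1
  catalan(2) = 1*1 + 1*1 = 2
  catalan(3) = 1*2 + 1*1 + 2*1 = 5
  catalan(4) = 1*5 + 1*2 + 2*1 + 5*1 = 14
Now catalan(5):
  catalan(0)*catalan(4) = 1*14 = 14
  catalan(1)*catalan(3) = 1*5 = 5
  catalan(2)*catalan(2) = 2*2 = 4
  catalan(3)*catalan(1) = 5*1 = 5
  catalan(4)*catalan(0) = 14*1 = 14
= 14 + 5 + 4 + 5 + 14
= 42


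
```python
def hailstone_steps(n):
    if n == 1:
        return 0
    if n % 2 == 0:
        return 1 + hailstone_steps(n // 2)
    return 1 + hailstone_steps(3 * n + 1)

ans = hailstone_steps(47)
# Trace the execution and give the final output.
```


hailstone_steps(47)
47 is odd -> 3*47+1 = 142 -> hailstone_steps(142)
142 is even -> hailstone_steps(71)
71 is odd -> 3*71+1 = 214 -> hailstone_steps(214)
214 is even -> hailstone_steps(107)
107 is odd -> 3*107+1 = 322 -> hailstone_steps(322)
322 is even -> hailstone_steps(161)
161 is odd -> 3*161+1 = 484 -> hailstone_steps(484)
484 is even -> hailstone_steps(242)
242 is even -> hailstone_steps(121)
121 is odd -> 3*121+1 = 364 -> hailstone_steps(364)
364 is even -> hailstone_steps(182)
182 is even -> hailstone_steps(91)
91 is odd -> 3*91+1 = 274 -> hailstone_steps(274)
274 is even -> hailstone_steps(137)
137 is odd -> 3*137+1 = 412 -> hailstone_steps(412)
412 is even -> hailstone_steps(206)
206 is even -> hailstone_steps(103)
103 is odd -> 3*103+1 = 310 -> hailstone_steps(310)
310 is even -> hailstone_steps(155)
155 is odd -> 3*155+1 = 466 -> hailstone_steps(466)
466 is even -> hailstone_steps(233)
233 is odd -> 3*233+1 = 700 -> hailstone_steps(700)
700 is even -> hailstone_steps(350)
350 is even -> hailstone_steps(175)
175 is odd -> 3*175+1 = 526 -> hailstone_steps(526)
526 is even -> hailstone_steps(263)
263 is odd -> 3*263+1 = 790 -> hailstone_steps(790)
790 is even -> hailstone_steps(395)
395 is odd -> 3*395+1 = 1186 -> hailstone_steps(1186)
1186 is even -> hailstone_steps(593)
593 is odd -> 3*593+1 = 1780 -> hailstone_steps(1780)
1780 is even -> hailstone_steps(890)
890 is even -> hailstone_steps(445)
445 is odd -> 3*445+1 = 1336 -> hailstone_steps(1336)
1336 is even -> hailstone_steps(668)
668 is even -> hailstone_steps(334)
334 is even -> hailstone_steps(167)
167 is odd -> 3*167+1 = 502 -> hailstone_steps(502)
502 is even -> hailstone_steps(251)
251 is odd -> 3*251+1 = 754 -> hailstone_steps(754)
754 is even -> hailstone_steps(377)
377 is odd -> 3*377+1 = 1132 -> hailstone_steps(1132)
1132 is even -> hailstone_steps(566)
566 is even -> hailstone_steps(283)
283 is odd -> 3*283+1 = 850 -> hailstone_steps(850)
850 is even -> hailstone_steps(425)
425 is odd -> 3*425+1 = 1276 -> hailstone_steps(1276)
1276 is even -> hailstone_steps(638)
638 is even -> hailstone_steps(319)
319 is odd -> 3*319+1 = 958 -> hailstone_steps(958)
958 is even -> hailstone_steps(479)
479 is odd -> 3*479+1 = 1438 -> hailstone_steps(1438)
1438 is even -> hailstone_steps(719)
719 is odd -> 3*719+1 = 2158 -> hailstone_steps(2158)
2158 is even -> hailstone_steps(1079)
1079 is odd -> 3*1079+1 = 3238 -> hailstone_steps(3238)
3238 is even -> hailstone_steps(1619)
1619 is odd -> 3*1619+1 = 4858 -> hailstone_steps(4858)
4858 is even -> hailstone_steps(2429)
2429 is odd -> 3*2429+1 = 7288 -> hailstone_steps(7288)
7288 is even -> hailstone_steps(3644)
3644 is even -> hailstone_steps(1822)
1822 is even -> hailstone_steps(911)
911 is odd -> 3*911+1 = 2734 -> hailstone_steps(2734)
2734 is even -> hailstone_steps(1367)
1367 is odd -> 3*1367+1 = 4102 -> hailstone_steps(4102)
4102 is even -> hailstone_steps(2051)
2051 is odd -> 3*2051+1 = 6154 -> hailstone_steps(6154)
6154 is even -> hailstone_steps(3077)
3077 is odd -> 3*3077+1 = 9232 -> hailstone_steps(9232)
9232 is even -> hailstone_steps(4616)
4616 is even -> hailstone_steps(2308)
2308 is even -> hailstone_steps(1154)
1154 is even -> hailstone_steps(577)
577 is odd -> 3*577+1 = 1732 -> hailstone_steps(1732)
1732 is even -> hailstone_steps(866)
866 is even -> hailstone_steps(433)
433 is odd -> 3*433+1 = 1300 -> hailstone_steps(1300)
1300 is even -> hailstone_steps(650)
650 is even -> hailstone_steps(325)
325 is odd -> 3*325+1 = 976 -> hailstone_steps(976)
976 is even -> hailstone_steps(488)
488 is even -> hailstone_steps(244)
244 is even -> hailstone_steps(122)
122 is even -> hailstone_steps(61)
61 is odd -> 3*61+1 = 184 -> hailstone_steps(184)
184 is even -> hailstone_steps(92)
92 is even -> hailstone_steps(46)
46 is even -> hailstone_steps(23)
23 is odd -> 3*23+1 = 70 -> hailstone_steps(70)
70 is even -> hailstone_steps(35)
35 is odd -> 3*35+1 = 106 -> hailstone_steps(106)
106 is even -> hailstone_steps(53)
53 is odd -> 3*53+1 = 160 -> hailstone_steps(160)
160 is even -> hailstone_steps(80)
80 is even -> hailstone_steps(40)
40 is even -> hailstone_steps(20)
20 is even -> hailstone_steps(10)
10 is even -> hailstone_steps(5)
5 is odd -> 3*5+1 = 16 -> hailstone_steps(16)
16 is even -> hailstone_steps(8)
8 is even -> hailstone_steps(4)
4 is even -> hailstone_steps(2)
2 is even -> hailstone_steps(1)
Reached 1 after 104 steps
= 104


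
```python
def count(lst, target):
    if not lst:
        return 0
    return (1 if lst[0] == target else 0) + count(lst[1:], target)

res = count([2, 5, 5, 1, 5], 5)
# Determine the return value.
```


count([2, 5, 5, 1, 5], 5)
lst[0]=2 != 5: 0 + count([5, 5, 1, 5], 5)
lst[0]=5 == 5: 1 + count([5, 1, 5], 5)
lst[0]=5 == 5: 1 + count([1, 5], 5)
lst[0]=1 != 5: 0 + count([5], 5)
lst[0]=5 == 5: 1 + count([], 5)
= 3


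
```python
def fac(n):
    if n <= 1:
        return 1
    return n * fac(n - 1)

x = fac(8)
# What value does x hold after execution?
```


fac(8)
= 8 * fac(7)
= 8 * 7 * fac(6)
= 8 * 7 * 6 * fac(5)
= 8 * 7 * 6 * 5 * fac(4)
= 8 * 7 * 6 * 5 * 4 * fac(3)
= 8 * 7 * 6 * 5 * 4 * 3 * fac(2)
= 8 * 7 * 6 * 5 * 4 * 3 * 2 * fac(1)
= 8 * 7 * 6 * 5 * 4 * 3 * 2 * 1
= 40320


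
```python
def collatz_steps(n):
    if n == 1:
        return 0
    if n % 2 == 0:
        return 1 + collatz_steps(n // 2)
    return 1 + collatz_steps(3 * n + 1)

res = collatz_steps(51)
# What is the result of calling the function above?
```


collatz_steps(51)
51 is odd -> 3*51+1 = 154 -> collatz_steps(154)
154 is even -> collatz_steps(77)
77 is odd -> 3*77+1 = 232 -> collatz_steps(232)
232 is even -> collatz_steps(116)
116 is even -> collatz_steps(58)
58 is even -> collatz_steps(29)
29 is odd -> 3*29+1 = 88 -> collatz_steps(88)
88 is even -> collatz_steps(44)
44 is even -> collatz_steps(22)
22 is even -> collatz_steps(11)
11 is odd -> 3*11+1 = 34 -> collatz_steps(34)
34 is even -> collatz_steps(17)
17 is odd -> 3*17+1 = 52 -> collatz_steps(52)
52 is even -> collatz_steps(26)
26 is even -> collatz_steps(13)
13 is odd -> 3*13+1 = 40 -> collatz_steps(40)
40 is even -> collatz_steps(20)
20 is even -> collatz_steps(10)
10 is even -> collatz_steps(5)
5 is odd -> 3*5+1 = 16 -> collatz_steps(16)
16 is even -> collatz_steps(8)
8 is even -> collatz_steps(4)
4 is even -> collatz_steps(2)
2 is even -> collatz_steps(1)
Reached 1 after 24 steps
= 24


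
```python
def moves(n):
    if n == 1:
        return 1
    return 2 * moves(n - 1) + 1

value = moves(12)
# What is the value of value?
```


moves(12)
= 2 * moves(11) + 1
= 2 * (2 * moves(10) + 1) + 1
= 2 * (2 * (2 * moves(9) + 1) + 1) + 1
= 2 * (2 * (2 * (2 * moves(8) + 1) + 1) + 1) + 1
= 2 * (2 * (2 * (2 * (2 * moves(7) + 1) + 1) + 1) + 1) + 1
= 2 * (2 * (2 * (2 * (2 * (2 * moves(6) + 1) + 1) + 1) + 1) + 1) + 1
= 2 * (2 * (2 * (2 * (2 * (2 * (2 * moves(5) + 1) + 1) + 1) + 1) + 1) + 1) + 1
= 2 * (2 * (2 * (2 * (2 * (2 * (2 * (2 * moves(4) + 1) + 1) + 1) + 1) + 1) + 1) + 1) + 1
= 2 * (2 * (2 * (2 * (2 * (2 * (2 * (2 * (2 * moves(3) + 1) + 1) + 1) + 1) + 1) + 1) + 1) + 1) + 1
= 2 * (2 * (2 * (2 * (2 * (2 * (2 * (2 * (2 * (2 * moves(2) + 1) + 1) + 1) + 1) + 1) + 1) + 1) + 1) + 1) + 1
= 2 * (2 * (2 * (2 * (2 * (2 * (2 * (2 * (2 * (2 * (2 * moves(1) + 1) + 1) + 1) + 1) + 1) + 1) + 1) + 1) + 1) + 1) + 1
Now compute bottom-up:
moves(1) = 1
moves(2) = 2 * 1 + 1 = 3
moves(3) = 2 * 3 + 1 = 7
moves(4) = 2 * 7 + 1 = 15
moves(5) = 2 * 15 + 1 = 31
moves(6) = 2 * 31 + 1 = 63
moves(7) = 2 * 63 + 1 = 127
moves(8) = 2 * 127 + 1 = 255
moves(9) = 2 * 255 + 1 = 511
moves(10) = 2 * 511 + 1 = 1023
moves(11) = 2 * 1023 + 1 = 2047
moves(12) = 2 * 2047 + 1 = 4095
= 4095


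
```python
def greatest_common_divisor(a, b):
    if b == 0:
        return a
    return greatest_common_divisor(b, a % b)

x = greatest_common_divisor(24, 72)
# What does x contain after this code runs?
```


greatest_common_divisor(24, 72)
= greatest_common_divisor(72, 24 % 72) = greatest_common_divisor(72, 24)
= greatest_common_divisor(24, 72 % 24) = greatest_common_divisor(24, 0)
b == 0, return a = 24


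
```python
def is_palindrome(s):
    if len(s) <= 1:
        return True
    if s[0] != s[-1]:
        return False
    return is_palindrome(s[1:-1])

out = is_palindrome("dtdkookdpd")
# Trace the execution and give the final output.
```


is_palindrome("dtdkookdpd")
"dtdkookdpd": s[0]='d' == s[-1]='d' -> is_palindrome("tdkookdp")
"tdkookdp": s[0]='t' != s[-1]='p' -> False
= False


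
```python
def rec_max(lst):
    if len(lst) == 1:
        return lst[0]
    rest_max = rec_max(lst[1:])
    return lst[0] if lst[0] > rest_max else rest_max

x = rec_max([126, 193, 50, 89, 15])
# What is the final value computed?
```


rec_max([126, 193, 50, 89, 15])
= compare 126 with rec_max([193, 50, 89, 15])
= compare 193 with rec_max([50, 89, 15])
= compare 50 with rec_max([89, 15])
= compare 89 with rec_max([15])
Base: rec_max([15]) = 15
compare 89 with 15: max = 89
compare 50 with 89: max = 89
compare 193 with 89: max = 193
compare 126 with 193: max = 193
= 193


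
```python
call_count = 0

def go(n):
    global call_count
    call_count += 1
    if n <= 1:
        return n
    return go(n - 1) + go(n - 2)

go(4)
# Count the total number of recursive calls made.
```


go(4) calls go(3) and go(2); each non-base call branches into two more.
Let C(k) = total number of calls made by go(k), including the call to go(k) itself.
Base cases: C(0) = 1, C(1) = 1
Recurrence: C(k) = 1 + C(k-1) + C(k-2)
  C(2) = 1 + C(1) + C(0) = 1 + 1 + 1 = 3
  C(3) = 1 + C(2) + C(1) = 1 + 3 + 1 = 5
  C(4) = 1 + C(3) + C(2) = 1 + 5 + 3 = 9
Total calls = C(4) = 9


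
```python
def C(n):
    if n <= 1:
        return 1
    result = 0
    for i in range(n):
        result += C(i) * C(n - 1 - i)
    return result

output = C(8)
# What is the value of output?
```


C(8)
= sum of C(i) * C(8-1-i) for i in 0..7
First compute sub-values bottom-up:
  C(0) = 1, C(1) = 1
  C(2) = 1*1 + 1*1 = 2
  C(3) = 1*2 + 1*1 + 2*1 = 5
  C(4) = 1*5 + 1*2 + 2*1 + 5*1 = 14
  C(5) = 1*14 + 1*5 + 2*2 + 5*1 + 14*1 = 42
  C(6) = 1*42 + 1*14 + 2*5 + 5*2 + 14*1 + 42*1 = 132
  C(7) = 1*132 + 1*42 + 2*14 + 5*5 + 14*2 + 42*1 + 132*1 = 429
Now C(8):
  C(0)*C(7) = 1*429 = 429
  C(1)*C(6) = 1*132 = 132
  C(2)*C(5) = 2*42 = 84
  C(3)*C(4) = 5*14 = 70
  C(4)*C(3) = 14*5 = 70
  C(5)*C(2) = 42*2 = 84
  C(6)*C(1) = 132*1 = 132
  C(7)*C(0) = 429*1 = 429
= 429 + 132 + 84 + 70 + 70 + 84 + 132 + 429
= 1430


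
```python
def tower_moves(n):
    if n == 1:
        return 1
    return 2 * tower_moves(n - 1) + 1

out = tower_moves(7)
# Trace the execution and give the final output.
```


tower_moves(7)
= 2 * tower_moves(6) + 1
= 2 * (2 * tower_moves(5) + 1) + 1
= 2 * (2 * (2 * tower_moves(4) + 1) + 1) + 1
= 2 * (2 * (2 * (2 * tower_moves(3) + 1) + 1) + 1) + 1
= 2 * (2 * (2 * (2 * (2 * tower_moves(2) + 1) + 1) + 1) + 1) + 1
= 2 * (2 * (2 * (2 * (2 * (2 * tower_moves(1) + 1) + 1) + 1) + 1) + 1) + 1
Now compute bottom-up:
tower_moves(1) = 1
tower_moves(2) = 2 * 1 + 1 = 3
tower_moves(3) = 2 * 3 + 1 = 7
tower_moves(4) = 2 * 7 + 1 = 15
tower_moves(5) = 2 * 15 + 1 = 31
tower_moves(6) = 2 * 31 + 1 = 63
tower_moves(7) = 2 * 63 + 1 = 127
= 127


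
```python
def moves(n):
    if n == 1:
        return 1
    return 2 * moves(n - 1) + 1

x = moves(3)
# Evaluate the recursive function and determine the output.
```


moves(3)
= 2 * moves(2) + 1
= 2 * (2 * moves(1) + 1) + 1
Now compute bottom-up:
moves(1) = 1
moves(2) = 2 * 1 + 1 = 3
moves(3) = 2 * 3 + 1 = 7
= 7


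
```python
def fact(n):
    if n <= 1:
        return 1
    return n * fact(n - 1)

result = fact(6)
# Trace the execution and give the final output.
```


fact(6)
= 6 * fact(5)
= 6 * 5 * fact(4)
= 6 * 5 * 4 * fact(3)
= 6 * 5 * 4 * 3 * fact(2)
= 6 * 5 * 4 * 3 * 2 * fact(1)
= 6 * 5 * 4 * 3 * 2 * 1
= 720


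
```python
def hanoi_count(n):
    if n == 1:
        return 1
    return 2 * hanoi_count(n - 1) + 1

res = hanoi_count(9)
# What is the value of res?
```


hanoi_count(9)
= 2 * hanoi_count(8) + 1
= 2 * (2 * hanoi_count(7) + 1) + 1
= 2 * (2 * (2 * hanoi_count(6) + 1) + 1) + 1
= 2 * (2 * (2 * (2 * hanoi_count(5) + 1) + 1) + 1) + 1
= 2 * (2 * (2 * (2 * (2 * hanoi_count(4) + 1) + 1) + 1) + 1) + 1
= 2 * (2 * (2 * (2 * (2 * (2 * hanoi_count(3) + 1) + 1) + 1) + 1) + 1) + 1
= 2 * (2 * (2 * (2 * (2 * (2 * (2 * hanoi_count(2) + 1) + 1) + 1) + 1) + 1) + 1) + 1
= 2 * (2 * (2 * (2 * (2 * (2 * (2 * (2 * hanoi_count(1) + 1) + 1) + 1) + 1) + 1) + 1) + 1) + 1
Now compute bottom-up:
hanoi_count(1) = 1
hanoi_count(2) = 2 * 1 + 1 = 3
hanoi_count(3) = 2 * 3 + 1 = 7
hanoi_count(4) = 2 * 7 + 1 = 15
hanoi_count(5) = 2 * 15 + 1 = 31
hanoi_count(6) = 2 * 31 + 1 = 63
hanoi_count(7) = 2 * 63 + 1 = 127
hanoi_count(8) = 2 * 127 + 1 = 255
hanoi_count(9) = 2 * 255 + 1 = 511
= 511


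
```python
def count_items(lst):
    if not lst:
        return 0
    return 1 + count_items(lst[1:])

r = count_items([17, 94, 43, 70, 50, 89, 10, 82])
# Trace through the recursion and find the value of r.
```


count_items([17, 94, 43, 70, 50, 89, 10, 82])
= 1 + count_items([94, 43, 70, 50, 89, 10, 82])
= 1 + 1 + count_items([43, 70, 50, 89, 10, 82])
= 1 + 1 + 1 + count_items([70, 50, 89, 10, 82])
= 1 + 1 + 1 + 1 + count_items([50, 89, 10, 82])
= 1 + 1 + 1 + 1 + 1 + count_items([89, 10, 82])
= 1 + 1 + 1 + 1 + 1 + 1 + count_items([10, 82])
= 1 + 1 + 1 + 1 + 1 + 1 + 1 + count_items([82])
= 1 + 1 + 1 + 1 + 1 + 1 + 1 + 1 + count_items([])
= 1 + 1 + 1 + 1 + 1 + 1 + 1 + 1 + 0
= 8
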